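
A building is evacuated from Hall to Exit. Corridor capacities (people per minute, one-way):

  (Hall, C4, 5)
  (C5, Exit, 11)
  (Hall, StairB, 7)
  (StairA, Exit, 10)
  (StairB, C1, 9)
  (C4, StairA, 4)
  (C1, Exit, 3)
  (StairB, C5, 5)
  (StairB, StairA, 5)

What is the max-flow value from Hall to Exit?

11

Augment Hall→C4→StairA→Exit: bottleneck 4, flow now 4.
Augment Hall→StairB→C1→Exit: bottleneck 3, flow now 7.
Augment Hall→StairB→C5→Exit: bottleneck 4, flow now 11.
No augmenting path remains; maximum flow = 11.
In the residual graph, reachable from Hall: {Hall, C4}.
Min-cut edges: Hall→StairB (7), C4→StairA (4); capacity 7 + 4 = 11.
This cut is saturated, so no flow can exceed 11.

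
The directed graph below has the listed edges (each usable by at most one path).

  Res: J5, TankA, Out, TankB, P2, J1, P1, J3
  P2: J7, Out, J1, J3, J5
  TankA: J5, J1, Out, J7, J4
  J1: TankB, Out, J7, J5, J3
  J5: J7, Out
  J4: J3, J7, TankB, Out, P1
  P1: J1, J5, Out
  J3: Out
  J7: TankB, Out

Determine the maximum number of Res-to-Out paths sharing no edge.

7

Assign every edge capacity 1; by Menger, the answer equals the max flow.
Path Res→Out (+1); total 1.
Path Res→TankA→Out (+1); total 2.
Path Res→P2→Out (+1); total 3.
Path Res→P1→Out (+1); total 4.
Path Res→J5→Out (+1); total 5.
Path Res→J1→Out (+1); total 6.
Path Res→J3→Out (+1); total 7.
No residual Res→Out path; max flow = 7.
Certifying cut of size 7: {Res→J1, Res→J3, Res→J5, Res→Out, Res→P1, Res→P2, Res→TankA}.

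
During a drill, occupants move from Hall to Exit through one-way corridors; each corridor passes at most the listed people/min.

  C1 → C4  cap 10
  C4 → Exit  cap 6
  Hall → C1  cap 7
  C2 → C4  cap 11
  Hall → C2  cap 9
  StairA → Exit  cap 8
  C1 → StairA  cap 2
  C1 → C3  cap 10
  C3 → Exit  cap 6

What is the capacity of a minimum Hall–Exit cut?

13

Augment Hall→C2→C4→Exit: bottleneck 6, flow now 6.
Augment Hall→C1→StairA→Exit: bottleneck 2, flow now 8.
Augment Hall→C1→C3→Exit: bottleneck 5, flow now 13.
No augmenting path remains; maximum flow = 13.
By max-flow min-cut, the minimum cut capacity equals the max flow.
In the residual graph, reachable from Hall: {Hall, C2, C4}.
Min-cut edges: Hall→C1 (7), C4→Exit (6); capacity 7 + 6 = 13.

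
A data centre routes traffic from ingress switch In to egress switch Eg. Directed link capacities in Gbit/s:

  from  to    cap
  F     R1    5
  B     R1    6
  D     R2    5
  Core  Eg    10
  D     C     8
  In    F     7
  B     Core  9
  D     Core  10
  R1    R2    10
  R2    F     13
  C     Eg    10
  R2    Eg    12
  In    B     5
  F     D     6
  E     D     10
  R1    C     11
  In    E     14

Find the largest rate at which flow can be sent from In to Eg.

Augment In→B→Core→Eg: bottleneck 5, flow now 5.
Augment In→E→D→R2→Eg: bottleneck 5, flow now 10.
Augment In→E→D→Core→Eg: bottleneck 5, flow now 15.
Augment In→F→D→C→Eg: bottleneck 6, flow now 21.
Augment In→F→R1→R2→Eg: bottleneck 1, flow now 22.
No augmenting path remains; maximum flow = 22.
In the residual graph, reachable from In: {In, E}.
Min-cut edges: In→B (5), In→F (7), E→D (10); capacity 5 + 7 + 10 = 22.
This cut is saturated, so no flow can exceed 22.

22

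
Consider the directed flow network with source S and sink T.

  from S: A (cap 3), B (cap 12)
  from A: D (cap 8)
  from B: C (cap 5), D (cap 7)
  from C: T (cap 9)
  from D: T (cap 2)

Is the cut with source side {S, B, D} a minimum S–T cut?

Given cut capacity: 3 + 5 + 2 = 10.
Augment S→A→D→T: bottleneck 2, flow now 2.
Augment S→B→C→T: bottleneck 5, flow now 7.
No augmenting path remains; maximum flow = 7.
In the residual graph, reachable from S: {S, A, B, D}.
Min-cut edges: B→C (5), D→T (2); capacity 5 + 2 = 7.
Cut capacity 10 exceeds the max flow 7, so it is not minimum.

No — its capacity is 10, but the minimum cut has capacity 7.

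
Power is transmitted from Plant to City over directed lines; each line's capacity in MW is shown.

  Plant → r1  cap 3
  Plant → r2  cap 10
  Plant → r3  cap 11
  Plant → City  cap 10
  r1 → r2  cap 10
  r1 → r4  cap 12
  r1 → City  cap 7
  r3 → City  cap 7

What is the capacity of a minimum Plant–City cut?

20

Augment Plant→City: bottleneck 10, flow now 10.
Augment Plant→r1→City: bottleneck 3, flow now 13.
Augment Plant→r3→City: bottleneck 7, flow now 20.
No augmenting path remains; maximum flow = 20.
By max-flow min-cut, the minimum cut capacity equals the max flow.
In the residual graph, reachable from Plant: {Plant, r2, r3}.
Min-cut edges: Plant→r1 (3), Plant→City (10), r3→City (7); capacity 3 + 10 + 7 = 20.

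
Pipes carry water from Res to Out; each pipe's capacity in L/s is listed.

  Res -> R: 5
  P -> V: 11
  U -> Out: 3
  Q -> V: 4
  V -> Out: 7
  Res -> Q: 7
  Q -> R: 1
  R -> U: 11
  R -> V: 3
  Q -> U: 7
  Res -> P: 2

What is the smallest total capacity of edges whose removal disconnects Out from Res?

10

Augment Res→P→V→Out: bottleneck 2, flow now 2.
Augment Res→Q→U→Out: bottleneck 3, flow now 5.
Augment Res→Q→V→Out: bottleneck 4, flow now 9.
Augment Res→R→V→Out: bottleneck 1, flow now 10.
No augmenting path remains; maximum flow = 10.
By max-flow min-cut, the minimum cut capacity equals the max flow.
In the residual graph, reachable from Res: {Res, P, Q, R, U, V}.
Min-cut edges: U→Out (3), V→Out (7); capacity 3 + 7 = 10.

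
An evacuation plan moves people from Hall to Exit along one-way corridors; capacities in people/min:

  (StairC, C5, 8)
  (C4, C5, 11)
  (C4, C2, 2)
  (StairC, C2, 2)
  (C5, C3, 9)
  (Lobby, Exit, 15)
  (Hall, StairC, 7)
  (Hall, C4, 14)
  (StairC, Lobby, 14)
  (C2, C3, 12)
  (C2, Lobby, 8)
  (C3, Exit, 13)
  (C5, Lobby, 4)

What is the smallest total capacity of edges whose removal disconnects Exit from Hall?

20

Augment Hall→StairC→Lobby→Exit: bottleneck 7, flow now 7.
Augment Hall→C4→C5→C3→Exit: bottleneck 9, flow now 16.
Augment Hall→C4→C5→Lobby→Exit: bottleneck 2, flow now 18.
Augment Hall→C4→C2→C3→Exit: bottleneck 2, flow now 20.
No augmenting path remains; maximum flow = 20.
By max-flow min-cut, the minimum cut capacity equals the max flow.
In the residual graph, reachable from Hall: {Hall, C4}.
Min-cut edges: Hall→StairC (7), C4→C5 (11), C4→C2 (2); capacity 7 + 11 + 2 = 20.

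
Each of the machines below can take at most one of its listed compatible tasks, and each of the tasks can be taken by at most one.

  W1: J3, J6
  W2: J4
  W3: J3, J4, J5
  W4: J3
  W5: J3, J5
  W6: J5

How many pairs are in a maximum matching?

4

Unit-capacity flow: source→left, listed edges, right→sink; max matching = max flow.
Augmenting path W1→J3 (+1); matched 1.
Augmenting path W2→J4 (+1); matched 2.
Augmenting path W3→J5 (+1); matched 3.
Augmenting path W4→J3→W1→J6 (+1); matched 4.
No augmenting path remains; maximum matching = 4.
König certificate: {W1, J3, J4, J5} is a vertex cover of size 4 (every listed pair touches it), so no matching can be larger.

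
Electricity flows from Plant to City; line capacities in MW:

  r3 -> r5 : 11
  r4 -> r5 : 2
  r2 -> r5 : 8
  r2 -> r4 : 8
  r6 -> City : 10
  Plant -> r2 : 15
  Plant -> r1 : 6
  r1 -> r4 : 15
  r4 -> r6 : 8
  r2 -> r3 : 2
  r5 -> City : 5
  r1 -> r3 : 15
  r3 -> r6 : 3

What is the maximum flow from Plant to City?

Augment Plant→r2→r5→City: bottleneck 5, flow now 5.
Augment Plant→r1→r3→r6→City: bottleneck 3, flow now 8.
Augment Plant→r1→r4→r6→City: bottleneck 3, flow now 11.
Augment Plant→r2→r4→r6→City: bottleneck 4, flow now 15.
No augmenting path remains; maximum flow = 15.
In the residual graph, reachable from Plant: {Plant, r1, r2, r3, r4, r5, r6}.
Min-cut edges: r5→City (5), r6→City (10); capacity 5 + 10 = 15.
This cut is saturated, so no flow can exceed 15.

15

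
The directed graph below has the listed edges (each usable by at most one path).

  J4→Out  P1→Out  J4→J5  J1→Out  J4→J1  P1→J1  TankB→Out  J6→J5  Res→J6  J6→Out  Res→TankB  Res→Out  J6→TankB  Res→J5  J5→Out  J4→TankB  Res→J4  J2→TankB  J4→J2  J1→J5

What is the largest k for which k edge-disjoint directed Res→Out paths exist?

Assign every edge capacity 1; by Menger, the answer equals the max flow.
Path Res→Out (+1); total 1.
Path Res→J4→Out (+1); total 2.
Path Res→J6→Out (+1); total 3.
Path Res→TankB→Out (+1); total 4.
Path Res→J5→Out (+1); total 5.
No residual Res→Out path; max flow = 5.
Certifying cut of size 5: {Res→J4, Res→J5, Res→J6, Res→Out, Res→TankB}.

5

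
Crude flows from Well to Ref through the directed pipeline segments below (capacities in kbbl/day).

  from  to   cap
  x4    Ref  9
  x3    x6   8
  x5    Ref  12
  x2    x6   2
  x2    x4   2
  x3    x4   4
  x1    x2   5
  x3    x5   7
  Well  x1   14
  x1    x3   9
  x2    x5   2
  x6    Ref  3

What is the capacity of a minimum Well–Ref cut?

Augment Well→x1→x2→x4→Ref: bottleneck 2, flow now 2.
Augment Well→x1→x2→x5→Ref: bottleneck 2, flow now 4.
Augment Well→x1→x2→x6→Ref: bottleneck 1, flow now 5.
Augment Well→x1→x3→x4→Ref: bottleneck 4, flow now 9.
Augment Well→x1→x3→x5→Ref: bottleneck 5, flow now 14.
No augmenting path remains; maximum flow = 14.
By max-flow min-cut, the minimum cut capacity equals the max flow.
In the residual graph, reachable from Well: {Well}.
Min-cut edges: Well→x1 (14); capacity 14 = 14.

14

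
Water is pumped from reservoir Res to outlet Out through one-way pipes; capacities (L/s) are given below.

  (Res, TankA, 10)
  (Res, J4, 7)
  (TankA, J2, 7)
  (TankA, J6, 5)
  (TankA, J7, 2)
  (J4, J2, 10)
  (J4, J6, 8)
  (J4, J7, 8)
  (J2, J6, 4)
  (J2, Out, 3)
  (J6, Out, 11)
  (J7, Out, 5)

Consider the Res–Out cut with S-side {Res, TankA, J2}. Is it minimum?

Given cut capacity: 7 + 5 + 2 + 4 + 3 = 21.
Augment Res→TankA→J2→Out: bottleneck 3, flow now 3.
Augment Res→TankA→J6→Out: bottleneck 5, flow now 8.
Augment Res→TankA→J7→Out: bottleneck 2, flow now 10.
Augment Res→J4→J6→Out: bottleneck 6, flow now 16.
Augment Res→J4→J7→Out: bottleneck 1, flow now 17.
No augmenting path remains; maximum flow = 17.
In the residual graph, reachable from Res: {Res}.
Min-cut edges: Res→TankA (10), Res→J4 (7); capacity 10 + 7 = 17.
Cut capacity 21 exceeds the max flow 17, so it is not minimum.

No — its capacity is 21, but the minimum cut has capacity 17.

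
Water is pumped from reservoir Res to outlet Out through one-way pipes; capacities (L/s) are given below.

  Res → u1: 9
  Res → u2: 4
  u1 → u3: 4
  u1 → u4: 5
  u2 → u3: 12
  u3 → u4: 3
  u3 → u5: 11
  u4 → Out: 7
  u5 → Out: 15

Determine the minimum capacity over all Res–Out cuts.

Augment Res→u1→u4→Out: bottleneck 5, flow now 5.
Augment Res→u1→u3→u4→Out: bottleneck 2, flow now 7.
Augment Res→u1→u3→u5→Out: bottleneck 2, flow now 9.
Augment Res→u2→u3→u5→Out: bottleneck 4, flow now 13.
No augmenting path remains; maximum flow = 13.
By max-flow min-cut, the minimum cut capacity equals the max flow.
In the residual graph, reachable from Res: {Res}.
Min-cut edges: Res→u1 (9), Res→u2 (4); capacity 9 + 4 = 13.

13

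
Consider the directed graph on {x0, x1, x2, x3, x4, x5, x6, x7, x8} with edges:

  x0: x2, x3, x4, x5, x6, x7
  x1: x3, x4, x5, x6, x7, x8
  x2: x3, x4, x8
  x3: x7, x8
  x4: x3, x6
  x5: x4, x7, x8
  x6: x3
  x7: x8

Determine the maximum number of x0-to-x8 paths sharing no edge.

4

Assign every edge capacity 1; by Menger, the answer equals the max flow.
Path x0→x2→x8 (+1); total 1.
Path x0→x3→x8 (+1); total 2.
Path x0→x5→x8 (+1); total 3.
Path x0→x7→x8 (+1); total 4.
No residual x0→x8 path; max flow = 4.
Certifying cut of size 4: {x0→x2, x0→x5, x3→x8, x7→x8}.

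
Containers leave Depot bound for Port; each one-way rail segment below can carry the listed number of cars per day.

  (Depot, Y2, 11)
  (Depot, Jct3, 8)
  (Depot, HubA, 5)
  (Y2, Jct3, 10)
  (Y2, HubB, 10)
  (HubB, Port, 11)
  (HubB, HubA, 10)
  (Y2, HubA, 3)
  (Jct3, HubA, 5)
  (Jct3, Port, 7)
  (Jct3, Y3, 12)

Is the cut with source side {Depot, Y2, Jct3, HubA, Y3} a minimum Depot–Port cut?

Yes — it is a minimum cut (capacity 17).

Given cut capacity: 10 + 7 = 17.
Augment Depot→Jct3→Port: bottleneck 7, flow now 7.
Augment Depot→Y2→HubB→Port: bottleneck 10, flow now 17.
No augmenting path remains; maximum flow = 17.
Cut capacity 17 equals the max flow, so it is a minimum cut.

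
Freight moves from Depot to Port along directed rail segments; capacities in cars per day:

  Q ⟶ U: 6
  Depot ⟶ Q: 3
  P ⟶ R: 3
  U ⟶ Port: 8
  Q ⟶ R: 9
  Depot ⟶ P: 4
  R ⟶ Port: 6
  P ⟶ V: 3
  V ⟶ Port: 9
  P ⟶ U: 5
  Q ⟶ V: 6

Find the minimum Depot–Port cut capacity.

Augment Depot→P→R→Port: bottleneck 3, flow now 3.
Augment Depot→P→U→Port: bottleneck 1, flow now 4.
Augment Depot→Q→R→Port: bottleneck 3, flow now 7.
No augmenting path remains; maximum flow = 7.
By max-flow min-cut, the minimum cut capacity equals the max flow.
In the residual graph, reachable from Depot: {Depot}.
Min-cut edges: Depot→P (4), Depot→Q (3); capacity 4 + 3 = 7.

7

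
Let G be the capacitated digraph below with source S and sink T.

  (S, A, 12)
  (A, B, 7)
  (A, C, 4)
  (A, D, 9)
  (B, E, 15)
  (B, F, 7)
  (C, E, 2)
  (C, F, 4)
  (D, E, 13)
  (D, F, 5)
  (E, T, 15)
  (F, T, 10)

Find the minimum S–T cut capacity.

Augment S→A→B→E→T: bottleneck 7, flow now 7.
Augment S→A→C→E→T: bottleneck 2, flow now 9.
Augment S→A→C→F→T: bottleneck 2, flow now 11.
Augment S→A→D→E→T: bottleneck 1, flow now 12.
No augmenting path remains; maximum flow = 12.
By max-flow min-cut, the minimum cut capacity equals the max flow.
In the residual graph, reachable from S: {S}.
Min-cut edges: S→A (12); capacity 12 = 12.

12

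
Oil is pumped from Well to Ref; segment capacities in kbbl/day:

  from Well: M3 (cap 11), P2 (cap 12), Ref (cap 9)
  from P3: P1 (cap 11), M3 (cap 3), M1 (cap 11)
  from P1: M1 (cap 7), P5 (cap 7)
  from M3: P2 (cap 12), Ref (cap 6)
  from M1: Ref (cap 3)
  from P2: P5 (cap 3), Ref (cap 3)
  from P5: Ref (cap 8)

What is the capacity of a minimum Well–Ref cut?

21

Augment Well→Ref: bottleneck 9, flow now 9.
Augment Well→M3→Ref: bottleneck 6, flow now 15.
Augment Well→P2→Ref: bottleneck 3, flow now 18.
Augment Well→P2→P5→Ref: bottleneck 3, flow now 21.
No augmenting path remains; maximum flow = 21.
By max-flow min-cut, the minimum cut capacity equals the max flow.
In the residual graph, reachable from Well: {Well, M3, P2}.
Min-cut edges: Well→Ref (9), M3→Ref (6), P2→P5 (3), P2→Ref (3); capacity 9 + 6 + 3 + 3 = 21.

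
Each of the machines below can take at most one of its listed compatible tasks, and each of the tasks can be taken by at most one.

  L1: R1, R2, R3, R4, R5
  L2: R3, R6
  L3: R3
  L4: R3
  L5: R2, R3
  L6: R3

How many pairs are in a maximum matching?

4

Unit-capacity flow: source→left, listed edges, right→sink; max matching = max flow.
Augmenting path L1→R1 (+1); matched 1.
Augmenting path L2→R3 (+1); matched 2.
Augmenting path L5→R2 (+1); matched 3.
Augmenting path L3→R3→L2→R6 (+1); matched 4.
No augmenting path remains; maximum matching = 4.
König certificate: {L1, L2, L5, R3} is a vertex cover of size 4 (every listed pair touches it), so no matching can be larger.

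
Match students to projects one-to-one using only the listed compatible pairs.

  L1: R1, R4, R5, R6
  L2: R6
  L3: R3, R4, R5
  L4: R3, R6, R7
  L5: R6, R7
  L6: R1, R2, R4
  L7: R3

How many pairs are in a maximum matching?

6

Unit-capacity flow: source→left, listed edges, right→sink; max matching = max flow.
Augmenting path L1→R1 (+1); matched 1.
Augmenting path L2→R6 (+1); matched 2.
Augmenting path L3→R3 (+1); matched 3.
Augmenting path L4→R7 (+1); matched 4.
Augmenting path L6→R2 (+1); matched 5.
Augmenting path L7→R3→L3→R4 (+1); matched 6.
No augmenting path remains; maximum matching = 6.
König certificate: {L1, L3, L6, R3, R6, R7} is a vertex cover of size 6 (every listed pair touches it), so no matching can be larger.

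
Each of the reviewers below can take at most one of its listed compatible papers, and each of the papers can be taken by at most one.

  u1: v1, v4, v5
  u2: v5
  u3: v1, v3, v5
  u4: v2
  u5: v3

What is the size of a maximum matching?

5

Unit-capacity flow: source→left, listed edges, right→sink; max matching = max flow.
Augmenting path u1→v1 (+1); matched 1.
Augmenting path u2→v5 (+1); matched 2.
Augmenting path u3→v3 (+1); matched 3.
Augmenting path u4→v2 (+1); matched 4.
Augmenting path u5→v3→u3→v1→u1→v4 (+1); matched 5.
No augmenting path remains; maximum matching = 5.
König certificate: {u1, u2, u3, u4, u5} is a vertex cover of size 5 (every listed pair touches it), so no matching can be larger.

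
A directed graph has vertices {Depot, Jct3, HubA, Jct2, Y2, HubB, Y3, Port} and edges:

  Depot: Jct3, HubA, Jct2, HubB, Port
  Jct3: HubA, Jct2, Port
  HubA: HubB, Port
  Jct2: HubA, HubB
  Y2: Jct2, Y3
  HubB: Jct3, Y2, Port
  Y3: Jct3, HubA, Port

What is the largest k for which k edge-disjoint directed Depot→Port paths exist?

5

Assign every edge capacity 1; by Menger, the answer equals the max flow.
Path Depot→Port (+1); total 1.
Path Depot→Jct3→Port (+1); total 2.
Path Depot→HubA→Port (+1); total 3.
Path Depot→HubB→Port (+1); total 4.
Path Depot→Jct2→HubB→Y2→Y3→Port (+1); total 5.
No residual Depot→Port path; max flow = 5.
Certifying cut of size 5: {Depot→HubA, Depot→HubB, Depot→Jct2, Depot→Jct3, Depot→Port}.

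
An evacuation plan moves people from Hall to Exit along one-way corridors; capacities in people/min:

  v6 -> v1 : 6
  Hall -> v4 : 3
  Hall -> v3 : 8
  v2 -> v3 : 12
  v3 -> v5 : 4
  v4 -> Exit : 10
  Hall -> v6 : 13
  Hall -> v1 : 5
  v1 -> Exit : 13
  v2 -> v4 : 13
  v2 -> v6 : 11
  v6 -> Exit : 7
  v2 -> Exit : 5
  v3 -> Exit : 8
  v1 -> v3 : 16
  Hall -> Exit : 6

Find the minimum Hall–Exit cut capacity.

Augment Hall→Exit: bottleneck 6, flow now 6.
Augment Hall→v1→Exit: bottleneck 5, flow now 11.
Augment Hall→v3→Exit: bottleneck 8, flow now 19.
Augment Hall→v4→Exit: bottleneck 3, flow now 22.
Augment Hall→v6→Exit: bottleneck 7, flow now 29.
Augment Hall→v6→v1→Exit: bottleneck 6, flow now 35.
No augmenting path remains; maximum flow = 35.
By max-flow min-cut, the minimum cut capacity equals the max flow.
In the residual graph, reachable from Hall: {Hall}.
Min-cut edges: Hall→v1 (5), Hall→v3 (8), Hall→v4 (3), Hall→v6 (13), Hall→Exit (6); capacity 5 + 8 + 3 + 13 + 6 = 35.

35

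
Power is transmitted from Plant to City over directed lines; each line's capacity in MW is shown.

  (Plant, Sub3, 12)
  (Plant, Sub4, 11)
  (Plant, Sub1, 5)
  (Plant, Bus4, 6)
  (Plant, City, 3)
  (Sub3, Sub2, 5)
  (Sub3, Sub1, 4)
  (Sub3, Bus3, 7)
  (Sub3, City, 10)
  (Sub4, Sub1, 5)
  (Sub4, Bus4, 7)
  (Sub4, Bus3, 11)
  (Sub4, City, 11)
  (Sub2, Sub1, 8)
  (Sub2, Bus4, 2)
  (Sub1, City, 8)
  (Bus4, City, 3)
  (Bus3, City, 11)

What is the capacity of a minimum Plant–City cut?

34

Augment Plant→City: bottleneck 3, flow now 3.
Augment Plant→Sub3→City: bottleneck 10, flow now 13.
Augment Plant→Sub4→City: bottleneck 11, flow now 24.
Augment Plant→Sub1→City: bottleneck 5, flow now 29.
Augment Plant→Bus4→City: bottleneck 3, flow now 32.
Augment Plant→Sub3→Sub1→City: bottleneck 2, flow now 34.
No augmenting path remains; maximum flow = 34.
By max-flow min-cut, the minimum cut capacity equals the max flow.
In the residual graph, reachable from Plant: {Plant, Bus4}.
Min-cut edges: Plant→Sub3 (12), Plant→Sub4 (11), Plant→Sub1 (5), Plant→City (3), Bus4→City (3); capacity 12 + 11 + 5 + 3 + 3 = 34.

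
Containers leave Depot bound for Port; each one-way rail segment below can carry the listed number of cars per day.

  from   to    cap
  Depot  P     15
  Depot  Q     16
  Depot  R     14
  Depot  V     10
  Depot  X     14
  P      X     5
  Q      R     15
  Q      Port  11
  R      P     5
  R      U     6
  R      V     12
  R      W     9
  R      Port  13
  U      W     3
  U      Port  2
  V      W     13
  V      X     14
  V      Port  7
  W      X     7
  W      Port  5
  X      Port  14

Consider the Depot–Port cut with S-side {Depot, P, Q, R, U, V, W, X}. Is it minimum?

Given cut capacity: 11 + 13 + 2 + 7 + 5 + 14 = 52.
Augment Depot→Q→Port: bottleneck 11, flow now 11.
Augment Depot→R→Port: bottleneck 13, flow now 24.
Augment Depot→V→Port: bottleneck 7, flow now 31.
Augment Depot→X→Port: bottleneck 14, flow now 45.
Augment Depot→R→U→Port: bottleneck 1, flow now 46.
Augment Depot→V→W→Port: bottleneck 3, flow now 49.
Augment Depot→Q→R→U→Port: bottleneck 1, flow now 50.
Augment Depot→Q→R→W→Port: bottleneck 2, flow now 52.
No augmenting path remains; maximum flow = 52.
Cut capacity 52 equals the max flow, so it is a minimum cut.

Yes — it is a minimum cut (capacity 52).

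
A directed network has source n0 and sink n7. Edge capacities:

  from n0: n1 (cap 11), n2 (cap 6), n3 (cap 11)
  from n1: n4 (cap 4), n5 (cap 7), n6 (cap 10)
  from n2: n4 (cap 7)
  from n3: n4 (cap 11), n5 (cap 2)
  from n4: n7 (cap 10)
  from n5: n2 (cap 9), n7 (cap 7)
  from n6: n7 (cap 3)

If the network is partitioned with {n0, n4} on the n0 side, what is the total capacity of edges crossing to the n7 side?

38

Edges leaving {n0, n4}: n0→n1 (11), n0→n2 (6), n0→n3 (11), n4→n7 (10).
Cut capacity = 11 + 6 + 11 + 10 = 38.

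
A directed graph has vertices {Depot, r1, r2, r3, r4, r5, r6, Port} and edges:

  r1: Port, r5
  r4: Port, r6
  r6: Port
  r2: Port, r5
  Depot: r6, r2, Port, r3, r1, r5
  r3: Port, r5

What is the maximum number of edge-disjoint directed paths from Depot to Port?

5

Assign every edge capacity 1; by Menger, the answer equals the max flow.
Path Depot→Port (+1); total 1.
Path Depot→r1→Port (+1); total 2.
Path Depot→r2→Port (+1); total 3.
Path Depot→r3→Port (+1); total 4.
Path Depot→r6→Port (+1); total 5.
No residual Depot→Port path; max flow = 5.
Certifying cut of size 5: {Depot→Port, Depot→r1, Depot→r2, Depot→r3, Depot→r6}.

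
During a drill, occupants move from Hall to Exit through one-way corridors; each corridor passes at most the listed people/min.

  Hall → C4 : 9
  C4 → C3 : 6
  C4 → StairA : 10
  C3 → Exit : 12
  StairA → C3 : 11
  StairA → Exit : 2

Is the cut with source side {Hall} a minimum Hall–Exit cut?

Yes — it is a minimum cut (capacity 9).

Given cut capacity: 9 = 9.
Augment Hall→C4→C3→Exit: bottleneck 6, flow now 6.
Augment Hall→C4→StairA→Exit: bottleneck 2, flow now 8.
Augment Hall→C4→StairA→C3→Exit: bottleneck 1, flow now 9.
No augmenting path remains; maximum flow = 9.
Cut capacity 9 equals the max flow, so it is a minimum cut.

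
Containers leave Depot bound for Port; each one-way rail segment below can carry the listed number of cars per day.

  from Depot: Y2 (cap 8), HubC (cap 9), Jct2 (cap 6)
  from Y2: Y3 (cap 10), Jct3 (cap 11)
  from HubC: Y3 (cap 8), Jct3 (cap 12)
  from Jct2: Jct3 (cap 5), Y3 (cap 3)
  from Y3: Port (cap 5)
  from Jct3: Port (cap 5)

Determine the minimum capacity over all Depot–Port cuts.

Augment Depot→Y2→Y3→Port: bottleneck 5, flow now 5.
Augment Depot→Y2→Jct3→Port: bottleneck 3, flow now 8.
Augment Depot→HubC→Jct3→Port: bottleneck 2, flow now 10.
No augmenting path remains; maximum flow = 10.
By max-flow min-cut, the minimum cut capacity equals the max flow.
In the residual graph, reachable from Depot: {Depot, Y2, HubC, Jct2, Y3, Jct3}.
Min-cut edges: Y3→Port (5), Jct3→Port (5); capacity 5 + 5 = 10.

10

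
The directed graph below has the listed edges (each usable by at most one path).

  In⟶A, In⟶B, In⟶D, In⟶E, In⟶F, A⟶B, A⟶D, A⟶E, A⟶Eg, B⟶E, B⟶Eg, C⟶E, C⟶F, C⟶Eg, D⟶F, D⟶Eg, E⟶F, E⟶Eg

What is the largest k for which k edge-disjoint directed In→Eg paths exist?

4

Assign every edge capacity 1; by Menger, the answer equals the max flow.
Path In→A→Eg (+1); total 1.
Path In→B→Eg (+1); total 2.
Path In→D→Eg (+1); total 3.
Path In→E→Eg (+1); total 4.
No residual In→Eg path; max flow = 4.
Certifying cut of size 4: {In→A, In→B, In→D, In→E}.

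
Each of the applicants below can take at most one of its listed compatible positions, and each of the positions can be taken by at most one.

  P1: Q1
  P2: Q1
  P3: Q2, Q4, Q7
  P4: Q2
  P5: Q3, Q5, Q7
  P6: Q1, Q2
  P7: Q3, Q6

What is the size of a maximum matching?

Unit-capacity flow: source→left, listed edges, right→sink; max matching = max flow.
Augmenting path P1→Q1 (+1); matched 1.
Augmenting path P3→Q2 (+1); matched 2.
Augmenting path P5→Q3 (+1); matched 3.
Augmenting path P7→Q6 (+1); matched 4.
Augmenting path P4→Q2→P3→Q4 (+1); matched 5.
No augmenting path remains; maximum matching = 5.
König certificate: {P3, P5, P7, Q1, Q2} is a vertex cover of size 5 (every listed pair touches it), so no matching can be larger.

5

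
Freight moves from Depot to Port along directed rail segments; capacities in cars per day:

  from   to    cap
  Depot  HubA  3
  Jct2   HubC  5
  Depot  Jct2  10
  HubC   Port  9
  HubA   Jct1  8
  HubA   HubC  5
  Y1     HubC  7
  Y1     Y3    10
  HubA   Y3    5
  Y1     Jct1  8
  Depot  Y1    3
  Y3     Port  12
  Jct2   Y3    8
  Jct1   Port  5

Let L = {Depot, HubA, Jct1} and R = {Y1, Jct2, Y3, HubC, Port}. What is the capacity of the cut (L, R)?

28

Edges leaving {Depot, HubA, Jct1}: Depot→Y1 (3), Depot→Jct2 (10), HubA→Y3 (5), HubA→HubC (5), Jct1→Port (5).
Cut capacity = 3 + 10 + 5 + 5 + 5 = 28.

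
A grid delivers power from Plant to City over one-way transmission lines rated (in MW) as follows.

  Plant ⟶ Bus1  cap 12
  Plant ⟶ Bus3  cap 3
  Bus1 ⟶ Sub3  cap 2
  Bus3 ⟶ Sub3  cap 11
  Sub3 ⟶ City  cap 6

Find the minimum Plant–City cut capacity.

Augment Plant→Bus1→Sub3→City: bottleneck 2, flow now 2.
Augment Plant→Bus3→Sub3→City: bottleneck 3, flow now 5.
No augmenting path remains; maximum flow = 5.
By max-flow min-cut, the minimum cut capacity equals the max flow.
In the residual graph, reachable from Plant: {Plant, Bus1}.
Min-cut edges: Plant→Bus3 (3), Bus1→Sub3 (2); capacity 3 + 2 = 5.

5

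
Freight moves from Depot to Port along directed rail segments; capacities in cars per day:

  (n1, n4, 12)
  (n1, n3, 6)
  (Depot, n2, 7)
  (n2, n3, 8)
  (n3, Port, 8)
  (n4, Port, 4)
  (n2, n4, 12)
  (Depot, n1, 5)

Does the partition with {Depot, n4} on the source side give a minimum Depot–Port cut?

Given cut capacity: 5 + 7 + 4 = 16.
Augment Depot→n1→n3→Port: bottleneck 5, flow now 5.
Augment Depot→n2→n3→Port: bottleneck 3, flow now 8.
Augment Depot→n2→n4→Port: bottleneck 4, flow now 12.
No augmenting path remains; maximum flow = 12.
In the residual graph, reachable from Depot: {Depot}.
Min-cut edges: Depot→n1 (5), Depot→n2 (7); capacity 5 + 7 = 12.
Cut capacity 16 exceeds the max flow 12, so it is not minimum.

No — its capacity is 16, but the minimum cut has capacity 12.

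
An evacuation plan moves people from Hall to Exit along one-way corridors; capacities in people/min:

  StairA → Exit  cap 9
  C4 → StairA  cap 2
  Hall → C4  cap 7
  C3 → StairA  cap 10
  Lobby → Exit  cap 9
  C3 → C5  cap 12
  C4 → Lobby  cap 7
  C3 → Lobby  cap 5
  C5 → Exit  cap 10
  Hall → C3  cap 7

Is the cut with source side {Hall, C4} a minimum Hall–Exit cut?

No — its capacity is 16, but the minimum cut has capacity 14.

Given cut capacity: 7 + 2 + 7 = 16.
Augment Hall→C3→C5→Exit: bottleneck 7, flow now 7.
Augment Hall→C4→StairA→Exit: bottleneck 2, flow now 9.
Augment Hall→C4→Lobby→Exit: bottleneck 5, flow now 14.
No augmenting path remains; maximum flow = 14.
In the residual graph, reachable from Hall: {Hall}.
Min-cut edges: Hall→C3 (7), Hall→C4 (7); capacity 7 + 7 = 14.
Cut capacity 16 exceeds the max flow 14, so it is not minimum.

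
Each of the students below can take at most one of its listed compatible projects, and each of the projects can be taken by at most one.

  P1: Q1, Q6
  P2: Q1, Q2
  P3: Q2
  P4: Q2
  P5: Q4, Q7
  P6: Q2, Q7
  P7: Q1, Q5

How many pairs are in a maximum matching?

6

Unit-capacity flow: source→left, listed edges, right→sink; max matching = max flow.
Augmenting path P1→Q1 (+1); matched 1.
Augmenting path P2→Q2 (+1); matched 2.
Augmenting path P5→Q4 (+1); matched 3.
Augmenting path P6→Q7 (+1); matched 4.
Augmenting path P7→Q5 (+1); matched 5.
Augmenting path P3→Q2→P2→Q1→P1→Q6 (+1); matched 6.
No augmenting path remains; maximum matching = 6.
König certificate: {P1, P2, P5, P6, P7, Q2} is a vertex cover of size 6 (every listed pair touches it), so no matching can be larger.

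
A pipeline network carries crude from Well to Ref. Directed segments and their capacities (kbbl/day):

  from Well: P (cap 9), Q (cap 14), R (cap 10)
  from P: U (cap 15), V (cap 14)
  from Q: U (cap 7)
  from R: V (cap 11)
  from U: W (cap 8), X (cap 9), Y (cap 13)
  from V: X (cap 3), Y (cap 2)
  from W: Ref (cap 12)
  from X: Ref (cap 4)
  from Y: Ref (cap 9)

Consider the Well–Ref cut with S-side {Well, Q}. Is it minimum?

No — its capacity is 26, but the minimum cut has capacity 21.

Given cut capacity: 9 + 10 + 7 = 26.
Augment Well→P→U→W→Ref: bottleneck 8, flow now 8.
Augment Well→P→U→X→Ref: bottleneck 1, flow now 9.
Augment Well→Q→U→X→Ref: bottleneck 3, flow now 12.
Augment Well→Q→U→Y→Ref: bottleneck 4, flow now 16.
Augment Well→R→V→Y→Ref: bottleneck 2, flow now 18.
Augment Well→R→V→X→U→Y→Ref: bottleneck 3, flow now 21. (uses reverse residual edge)
No augmenting path remains; maximum flow = 21.
In the residual graph, reachable from Well: {Well, Q, R, V}.
Min-cut edges: Well→P (9), Q→U (7), V→X (3), V→Y (2); capacity 9 + 7 + 3 + 2 = 21.
Cut capacity 26 exceeds the max flow 21, so it is not minimum.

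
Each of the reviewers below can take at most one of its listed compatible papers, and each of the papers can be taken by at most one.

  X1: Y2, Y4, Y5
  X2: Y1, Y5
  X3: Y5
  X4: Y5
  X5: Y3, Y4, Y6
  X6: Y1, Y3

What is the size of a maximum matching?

Unit-capacity flow: source→left, listed edges, right→sink; max matching = max flow.
Augmenting path X1→Y2 (+1); matched 1.
Augmenting path X2→Y1 (+1); matched 2.
Augmenting path X3→Y5 (+1); matched 3.
Augmenting path X5→Y3 (+1); matched 4.
Augmenting path X6→Y3→X5→Y4 (+1); matched 5.
No augmenting path remains; maximum matching = 5.
König certificate: {X1, X2, X5, X6, Y5} is a vertex cover of size 5 (every listed pair touches it), so no matching can be larger.

5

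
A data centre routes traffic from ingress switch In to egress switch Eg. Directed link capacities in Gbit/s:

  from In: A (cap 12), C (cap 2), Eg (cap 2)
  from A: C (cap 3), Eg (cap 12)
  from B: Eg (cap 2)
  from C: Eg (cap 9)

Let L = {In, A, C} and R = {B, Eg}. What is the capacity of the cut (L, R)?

Edges leaving {In, A, C}: In→Eg (2), A→Eg (12), C→Eg (9).
Cut capacity = 2 + 12 + 9 = 23.

23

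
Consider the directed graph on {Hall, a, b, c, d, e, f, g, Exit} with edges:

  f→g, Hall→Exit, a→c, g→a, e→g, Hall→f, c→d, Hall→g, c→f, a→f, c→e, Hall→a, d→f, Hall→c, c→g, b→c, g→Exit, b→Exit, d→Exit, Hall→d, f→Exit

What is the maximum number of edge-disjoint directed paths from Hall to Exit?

Assign every edge capacity 1; by Menger, the answer equals the max flow.
Path Hall→Exit (+1); total 1.
Path Hall→d→Exit (+1); total 2.
Path Hall→f→Exit (+1); total 3.
Path Hall→g→Exit (+1); total 4.
No residual Hall→Exit path; max flow = 4.
Certifying cut of size 4: {Hall→Exit, d→Exit, f→Exit, g→Exit}.

4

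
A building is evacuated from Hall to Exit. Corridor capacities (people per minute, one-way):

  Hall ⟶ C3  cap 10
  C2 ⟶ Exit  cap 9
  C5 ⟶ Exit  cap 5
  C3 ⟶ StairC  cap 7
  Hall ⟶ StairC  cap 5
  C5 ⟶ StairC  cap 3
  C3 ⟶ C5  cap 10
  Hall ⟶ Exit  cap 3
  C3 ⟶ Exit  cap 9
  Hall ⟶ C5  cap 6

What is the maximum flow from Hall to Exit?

17

Augment Hall→Exit: bottleneck 3, flow now 3.
Augment Hall→C3→Exit: bottleneck 9, flow now 12.
Augment Hall→C5→Exit: bottleneck 5, flow now 17.
No augmenting path remains; maximum flow = 17.
In the residual graph, reachable from Hall: {Hall, C3, C5, StairC}.
Min-cut edges: Hall→Exit (3), C3→Exit (9), C5→Exit (5); capacity 3 + 9 + 5 = 17.
This cut is saturated, so no flow can exceed 17.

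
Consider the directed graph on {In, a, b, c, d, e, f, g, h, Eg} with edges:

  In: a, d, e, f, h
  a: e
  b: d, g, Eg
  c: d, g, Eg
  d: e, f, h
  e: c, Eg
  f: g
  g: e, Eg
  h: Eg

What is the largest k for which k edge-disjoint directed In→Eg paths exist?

4

Assign every edge capacity 1; by Menger, the answer equals the max flow.
Path In→e→Eg (+1); total 1.
Path In→h→Eg (+1); total 2.
Path In→f→g→Eg (+1); total 3.
Path In→a→e→c→Eg (+1); total 4.
No residual In→Eg path; max flow = 4.
Certifying cut of size 4: {e→Eg, e→c, f→g, h→Eg}.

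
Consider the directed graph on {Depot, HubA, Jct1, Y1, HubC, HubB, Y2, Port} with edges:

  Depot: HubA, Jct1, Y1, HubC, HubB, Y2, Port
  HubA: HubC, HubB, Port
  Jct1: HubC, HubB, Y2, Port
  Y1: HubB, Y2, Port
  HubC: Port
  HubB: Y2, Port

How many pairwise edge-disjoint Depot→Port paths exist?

6

Assign every edge capacity 1; by Menger, the answer equals the max flow.
Path Depot→Port (+1); total 1.
Path Depot→HubA→Port (+1); total 2.
Path Depot→Jct1→Port (+1); total 3.
Path Depot→Y1→Port (+1); total 4.
Path Depot→HubC→Port (+1); total 5.
Path Depot→HubB→Port (+1); total 6.
No residual Depot→Port path; max flow = 6.
Certifying cut of size 6: {Depot→HubA, Depot→HubB, Depot→HubC, Depot→Jct1, Depot→Port, Depot→Y1}.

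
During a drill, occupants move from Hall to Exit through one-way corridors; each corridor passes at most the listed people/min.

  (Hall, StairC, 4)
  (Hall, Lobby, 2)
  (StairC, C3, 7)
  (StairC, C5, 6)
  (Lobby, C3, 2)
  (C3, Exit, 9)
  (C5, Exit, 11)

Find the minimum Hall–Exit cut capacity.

6

Augment Hall→StairC→C3→Exit: bottleneck 4, flow now 4.
Augment Hall→Lobby→C3→Exit: bottleneck 2, flow now 6.
No augmenting path remains; maximum flow = 6.
By max-flow min-cut, the minimum cut capacity equals the max flow.
In the residual graph, reachable from Hall: {Hall}.
Min-cut edges: Hall→StairC (4), Hall→Lobby (2); capacity 4 + 2 = 6.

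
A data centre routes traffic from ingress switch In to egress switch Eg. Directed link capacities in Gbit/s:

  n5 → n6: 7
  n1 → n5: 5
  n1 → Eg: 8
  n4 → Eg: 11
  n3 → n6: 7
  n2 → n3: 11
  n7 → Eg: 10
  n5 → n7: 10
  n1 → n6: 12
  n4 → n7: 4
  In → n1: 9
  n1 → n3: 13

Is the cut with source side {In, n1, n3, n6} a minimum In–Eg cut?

No — its capacity is 13, but the minimum cut has capacity 9.

Given cut capacity: 5 + 8 = 13.
Augment In→n1→Eg: bottleneck 8, flow now 8.
Augment In→n1→n5→n7→Eg: bottleneck 1, flow now 9.
No augmenting path remains; maximum flow = 9.
In the residual graph, reachable from In: {In}.
Min-cut edges: In→n1 (9); capacity 9 = 9.
Cut capacity 13 exceeds the max flow 9, so it is not minimum.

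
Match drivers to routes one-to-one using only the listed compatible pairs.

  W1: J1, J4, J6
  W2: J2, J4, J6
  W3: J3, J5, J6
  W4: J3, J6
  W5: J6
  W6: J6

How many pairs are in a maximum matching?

Unit-capacity flow: source→left, listed edges, right→sink; max matching = max flow.
Augmenting path W1→J1 (+1); matched 1.
Augmenting path W2→J2 (+1); matched 2.
Augmenting path W3→J3 (+1); matched 3.
Augmenting path W4→J6 (+1); matched 4.
Augmenting path W5→J6→W4→J3→W3→J5 (+1); matched 5.
No augmenting path remains; maximum matching = 5.
König certificate: {W1, W2, W3, W4, J6} is a vertex cover of size 5 (every listed pair touches it), so no matching can be larger.

5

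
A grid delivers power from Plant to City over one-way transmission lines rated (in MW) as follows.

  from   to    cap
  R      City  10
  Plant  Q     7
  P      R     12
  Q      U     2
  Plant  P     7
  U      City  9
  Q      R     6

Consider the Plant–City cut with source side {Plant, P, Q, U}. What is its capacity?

27

Edges leaving {Plant, P, Q, U}: P→R (12), Q→R (6), U→City (9).
Cut capacity = 12 + 6 + 9 = 27.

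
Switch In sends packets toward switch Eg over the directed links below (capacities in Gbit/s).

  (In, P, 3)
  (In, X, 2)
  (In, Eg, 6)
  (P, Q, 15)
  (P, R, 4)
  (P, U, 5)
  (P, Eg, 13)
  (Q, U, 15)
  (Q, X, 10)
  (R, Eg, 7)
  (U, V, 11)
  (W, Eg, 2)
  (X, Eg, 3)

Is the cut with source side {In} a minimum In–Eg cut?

Yes — it is a minimum cut (capacity 11).

Given cut capacity: 3 + 2 + 6 = 11.
Augment In→Eg: bottleneck 6, flow now 6.
Augment In→P→Eg: bottleneck 3, flow now 9.
Augment In→X→Eg: bottleneck 2, flow now 11.
No augmenting path remains; maximum flow = 11.
Cut capacity 11 equals the max flow, so it is a minimum cut.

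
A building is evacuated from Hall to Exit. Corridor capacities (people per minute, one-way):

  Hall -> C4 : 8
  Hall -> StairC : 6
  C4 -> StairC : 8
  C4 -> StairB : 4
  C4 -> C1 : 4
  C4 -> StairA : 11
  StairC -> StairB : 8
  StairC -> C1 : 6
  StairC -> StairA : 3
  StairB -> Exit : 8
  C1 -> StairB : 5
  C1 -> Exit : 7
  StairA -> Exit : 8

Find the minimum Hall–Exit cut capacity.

14

Augment Hall→C4→StairB→Exit: bottleneck 4, flow now 4.
Augment Hall→C4→C1→Exit: bottleneck 4, flow now 8.
Augment Hall→StairC→StairB→Exit: bottleneck 4, flow now 12.
Augment Hall→StairC→C1→Exit: bottleneck 2, flow now 14.
No augmenting path remains; maximum flow = 14.
By max-flow min-cut, the minimum cut capacity equals the max flow.
In the residual graph, reachable from Hall: {Hall}.
Min-cut edges: Hall→C4 (8), Hall→StairC (6); capacity 8 + 6 = 14.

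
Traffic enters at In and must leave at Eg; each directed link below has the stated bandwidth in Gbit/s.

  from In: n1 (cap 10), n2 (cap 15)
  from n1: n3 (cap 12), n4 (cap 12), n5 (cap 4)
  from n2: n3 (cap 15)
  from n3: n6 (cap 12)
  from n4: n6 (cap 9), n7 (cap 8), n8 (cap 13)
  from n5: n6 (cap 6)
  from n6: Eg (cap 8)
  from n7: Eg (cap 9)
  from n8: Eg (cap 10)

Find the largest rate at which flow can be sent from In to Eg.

Augment In→n1→n3→n6→Eg: bottleneck 8, flow now 8.
Augment In→n1→n4→n7→Eg: bottleneck 2, flow now 10.
Augment In→n2→n3→n1→n4→n7→Eg: bottleneck 6, flow now 16. (uses reverse residual edge)
Augment In→n2→n3→n1→n4→n8→Eg: bottleneck 2, flow now 18. (uses reverse residual edge)
No augmenting path remains; maximum flow = 18.
In the residual graph, reachable from In: {In, n2, n3, n6}.
Min-cut edges: In→n1 (10), n6→Eg (8); capacity 10 + 8 = 18.
This cut is saturated, so no flow can exceed 18.

18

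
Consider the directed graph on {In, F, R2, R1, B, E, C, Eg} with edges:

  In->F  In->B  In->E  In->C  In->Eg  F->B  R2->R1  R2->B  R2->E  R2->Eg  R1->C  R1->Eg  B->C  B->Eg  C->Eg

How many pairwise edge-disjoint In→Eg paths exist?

Assign every edge capacity 1; by Menger, the answer equals the max flow.
Path In→Eg (+1); total 1.
Path In→B→Eg (+1); total 2.
Path In→C→Eg (+1); total 3.
No residual In→Eg path; max flow = 3.
Certifying cut of size 3: {B→Eg, C→Eg, In→Eg}.

3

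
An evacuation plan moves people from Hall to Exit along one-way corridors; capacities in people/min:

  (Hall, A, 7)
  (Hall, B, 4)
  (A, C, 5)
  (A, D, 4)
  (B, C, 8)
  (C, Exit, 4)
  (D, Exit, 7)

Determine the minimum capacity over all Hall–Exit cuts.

8

Augment Hall→A→C→Exit: bottleneck 4, flow now 4.
Augment Hall→A→D→Exit: bottleneck 3, flow now 7.
Augment Hall→B→C→A→D→Exit: bottleneck 1, flow now 8. (uses reverse residual edge)
No augmenting path remains; maximum flow = 8.
By max-flow min-cut, the minimum cut capacity equals the max flow.
In the residual graph, reachable from Hall: {Hall, A, B, C}.
Min-cut edges: A→D (4), C→Exit (4); capacity 4 + 4 = 8.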